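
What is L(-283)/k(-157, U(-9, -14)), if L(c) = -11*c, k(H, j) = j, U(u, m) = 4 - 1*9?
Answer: -3113/5 ≈ -622.60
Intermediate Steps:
U(u, m) = -5 (U(u, m) = 4 - 9 = -5)
L(-283)/k(-157, U(-9, -14)) = -11*(-283)/(-5) = 3113*(-⅕) = -3113/5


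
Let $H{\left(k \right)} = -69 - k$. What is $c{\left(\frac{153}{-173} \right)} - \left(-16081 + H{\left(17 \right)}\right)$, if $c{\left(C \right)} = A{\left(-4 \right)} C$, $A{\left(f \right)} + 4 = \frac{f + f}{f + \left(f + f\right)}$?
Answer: $\frac{2797401}{173} \approx 16170.0$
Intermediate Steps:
$A{\left(f \right)} = - \frac{10}{3}$ ($A{\left(f \right)} = -4 + \frac{f + f}{f + \left(f + f\right)} = -4 + \frac{2 f}{f + 2 f} = -4 + \frac{2 f}{3 f} = -4 + 2 f \frac{1}{3 f} = -4 + \frac{2}{3} = - \frac{10}{3}$)
$c{\left(C \right)} = - \frac{10 C}{3}$
$c{\left(\frac{153}{-173} \right)} - \left(-16081 + H{\left(17 \right)}\right) = - \frac{10 \frac{153}{-173}}{3} + \left(16081 - \left(-69 - 17\right)\right) = - \frac{10 \cdot 153 \left(- \frac{1}{173}\right)}{3} + \left(16081 - \left(-69 - 17\right)\right) = \left(- \frac{10}{3}\right) \left(- \frac{153}{173}\right) + \left(16081 - -86\right) = \frac{510}{173} + \left(16081 + 86\right) = \frac{510}{173} + 16167 = \frac{2797401}{173}$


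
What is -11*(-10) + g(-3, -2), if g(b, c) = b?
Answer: 107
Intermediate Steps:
-11*(-10) + g(-3, -2) = -11*(-10) - 3 = 110 - 3 = 107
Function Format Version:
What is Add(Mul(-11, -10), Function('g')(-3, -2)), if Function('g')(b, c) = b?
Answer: 107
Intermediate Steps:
Add(Mul(-11, -10), Function('g')(-3, -2)) = Add(Mul(-11, -10), -3) = Add(110, -3) = 107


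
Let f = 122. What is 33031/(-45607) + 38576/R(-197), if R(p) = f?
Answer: 877652925/2782027 ≈ 315.47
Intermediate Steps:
R(p) = 122
33031/(-45607) + 38576/R(-197) = 33031/(-45607) + 38576/122 = 33031*(-1/45607) + 38576*(1/122) = -33031/45607 + 19288/61 = 877652925/2782027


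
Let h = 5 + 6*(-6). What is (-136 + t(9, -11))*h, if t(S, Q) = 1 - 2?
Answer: 4247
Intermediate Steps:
t(S, Q) = -1
h = -31 (h = 5 - 36 = -31)
(-136 + t(9, -11))*h = (-136 - 1)*(-31) = -137*(-31) = 4247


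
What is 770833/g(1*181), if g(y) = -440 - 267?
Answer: -110119/101 ≈ -1090.3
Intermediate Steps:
g(y) = -707
770833/g(1*181) = 770833/(-707) = 770833*(-1/707) = -110119/101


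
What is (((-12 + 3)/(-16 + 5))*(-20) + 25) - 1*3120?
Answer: -34225/11 ≈ -3111.4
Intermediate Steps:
(((-12 + 3)/(-16 + 5))*(-20) + 25) - 1*3120 = (-9/(-11)*(-20) + 25) - 3120 = (-9*(-1/11)*(-20) + 25) - 3120 = ((9/11)*(-20) + 25) - 3120 = (-180/11 + 25) - 3120 = 95/11 - 3120 = -34225/11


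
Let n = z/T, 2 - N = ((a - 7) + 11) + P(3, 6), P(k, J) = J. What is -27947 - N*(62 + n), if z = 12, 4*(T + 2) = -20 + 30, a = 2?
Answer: -27087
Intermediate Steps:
T = ½ (T = -2 + (-20 + 30)/4 = -2 + (¼)*10 = -2 + 5/2 = ½ ≈ 0.50000)
N = -10 (N = 2 - (((2 - 7) + 11) + 6) = 2 - ((-5 + 11) + 6) = 2 - (6 + 6) = 2 - 1*12 = 2 - 12 = -10)
n = 24 (n = 12/(½) = 12*2 = 24)
-27947 - N*(62 + n) = -27947 - (-10)*(62 + 24) = -27947 - (-10)*86 = -27947 - 1*(-860) = -27947 + 860 = -27087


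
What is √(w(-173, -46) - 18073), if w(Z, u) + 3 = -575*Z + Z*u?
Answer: √89357 ≈ 298.93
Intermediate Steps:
w(Z, u) = -3 - 575*Z + Z*u (w(Z, u) = -3 + (-575*Z + Z*u) = -3 - 575*Z + Z*u)
√(w(-173, -46) - 18073) = √((-3 - 575*(-173) - 173*(-46)) - 18073) = √((-3 + 99475 + 7958) - 18073) = √(107430 - 18073) = √89357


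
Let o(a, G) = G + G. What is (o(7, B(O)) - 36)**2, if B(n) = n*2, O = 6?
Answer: 144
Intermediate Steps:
B(n) = 2*n
o(a, G) = 2*G
(o(7, B(O)) - 36)**2 = (2*(2*6) - 36)**2 = (2*12 - 36)**2 = (24 - 36)**2 = (-12)**2 = 144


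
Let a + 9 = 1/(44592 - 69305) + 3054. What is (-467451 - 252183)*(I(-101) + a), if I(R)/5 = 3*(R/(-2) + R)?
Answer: -40681619938941/24713 ≈ -1.6462e+9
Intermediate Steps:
I(R) = 15*R/2 (I(R) = 5*(3*(R/(-2) + R)) = 5*(3*(-R/2 + R)) = 5*(3*(R/2)) = 5*(3*R/2) = 15*R/2)
a = 75251084/24713 (a = -9 + (1/(44592 - 69305) + 3054) = -9 + (1/(-24713) + 3054) = -9 + (-1/24713 + 3054) = -9 + 75473501/24713 = 75251084/24713 ≈ 3045.0)
(-467451 - 252183)*(I(-101) + a) = (-467451 - 252183)*((15/2)*(-101) + 75251084/24713) = -719634*(-1515/2 + 75251084/24713) = -719634*113061973/49426 = -40681619938941/24713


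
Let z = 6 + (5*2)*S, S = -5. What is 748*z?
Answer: -32912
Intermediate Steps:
z = -44 (z = 6 + (5*2)*(-5) = 6 + 10*(-5) = 6 - 50 = -44)
748*z = 748*(-44) = -32912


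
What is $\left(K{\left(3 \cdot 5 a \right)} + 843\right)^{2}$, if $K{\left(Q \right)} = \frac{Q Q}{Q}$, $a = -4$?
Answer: $613089$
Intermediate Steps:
$K{\left(Q \right)} = Q$ ($K{\left(Q \right)} = \frac{Q^{2}}{Q} = Q$)
$\left(K{\left(3 \cdot 5 a \right)} + 843\right)^{2} = \left(3 \cdot 5 \left(-4\right) + 843\right)^{2} = \left(15 \left(-4\right) + 843\right)^{2} = \left(-60 + 843\right)^{2} = 783^{2} = 613089$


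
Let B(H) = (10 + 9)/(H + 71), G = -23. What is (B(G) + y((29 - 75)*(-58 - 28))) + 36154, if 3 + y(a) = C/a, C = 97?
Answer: 1716180227/47472 ≈ 36151.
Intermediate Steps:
B(H) = 19/(71 + H)
y(a) = -3 + 97/a
(B(G) + y((29 - 75)*(-58 - 28))) + 36154 = (19/(71 - 23) + (-3 + 97/(((29 - 75)*(-58 - 28))))) + 36154 = (19/48 + (-3 + 97/((-46*(-86))))) + 36154 = (19*(1/48) + (-3 + 97/3956)) + 36154 = (19/48 + (-3 + 97*(1/3956))) + 36154 = (19/48 + (-3 + 97/3956)) + 36154 = (19/48 - 11771/3956) + 36154 = -122461/47472 + 36154 = 1716180227/47472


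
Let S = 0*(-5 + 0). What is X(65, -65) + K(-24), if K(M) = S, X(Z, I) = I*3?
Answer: -195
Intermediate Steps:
X(Z, I) = 3*I
S = 0 (S = 0*(-5) = 0)
K(M) = 0
X(65, -65) + K(-24) = 3*(-65) + 0 = -195 + 0 = -195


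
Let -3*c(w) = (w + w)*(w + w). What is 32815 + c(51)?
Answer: 29347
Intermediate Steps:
c(w) = -4*w²/3 (c(w) = -(w + w)*(w + w)/3 = -2*w*2*w/3 = -4*w²/3)
32815 + c(51) = 32815 - 4/3*51² = 32815 - 4/3*2601 = 32815 - 3468 = 29347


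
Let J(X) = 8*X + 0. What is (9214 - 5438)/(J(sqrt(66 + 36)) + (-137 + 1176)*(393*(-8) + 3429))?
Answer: 372710080/29228028899 - 30208*sqrt(102)/87684086697 ≈ 0.012748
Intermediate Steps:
J(X) = 8*X
(9214 - 5438)/(J(sqrt(66 + 36)) + (-137 + 1176)*(393*(-8) + 3429)) = (9214 - 5438)/(8*sqrt(66 + 36) + (-137 + 1176)*(393*(-8) + 3429)) = 3776/(8*sqrt(102) + 1039*(-3144 + 3429)) = 3776/(8*sqrt(102) + 1039*285) = 3776/(8*sqrt(102) + 296115) = 3776/(296115 + 8*sqrt(102))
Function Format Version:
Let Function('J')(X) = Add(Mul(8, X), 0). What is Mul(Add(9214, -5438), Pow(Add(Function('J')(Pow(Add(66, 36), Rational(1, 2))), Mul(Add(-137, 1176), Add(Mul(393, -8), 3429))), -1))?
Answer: Add(Rational(372710080, 29228028899), Mul(Rational(-30208, 87684086697), Pow(102, Rational(1, 2)))) ≈ 0.012748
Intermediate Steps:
Function('J')(X) = Mul(8, X)
Mul(Add(9214, -5438), Pow(Add(Function('J')(Pow(Add(66, 36), Rational(1, 2))), Mul(Add(-137, 1176), Add(Mul(393, -8), 3429))), -1)) = Mul(Add(9214, -5438), Pow(Add(Mul(8, Pow(Add(66, 36), Rational(1, 2))), Mul(Add(-137, 1176), Add(Mul(393, -8), 3429))), -1)) = Mul(3776, Pow(Add(Mul(8, Pow(102, Rational(1, 2))), Mul(1039, Add(-3144, 3429))), -1)) = Mul(3776, Pow(Add(Mul(8, Pow(102, Rational(1, 2))), Mul(1039, 285)), -1)) = Mul(3776, Pow(Add(Mul(8, Pow(102, Rational(1, 2))), 296115), -1)) = Mul(3776, Pow(Add(296115, Mul(8, Pow(102, Rational(1, 2)))), -1))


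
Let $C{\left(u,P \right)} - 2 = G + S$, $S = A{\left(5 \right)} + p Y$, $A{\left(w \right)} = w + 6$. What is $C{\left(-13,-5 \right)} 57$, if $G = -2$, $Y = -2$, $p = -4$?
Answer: $1083$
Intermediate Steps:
$A{\left(w \right)} = 6 + w$
$S = 19$ ($S = \left(6 + 5\right) - -8 = 11 + 8 = 19$)
$C{\left(u,P \right)} = 19$ ($C{\left(u,P \right)} = 2 + \left(-2 + 19\right) = 2 + 17 = 19$)
$C{\left(-13,-5 \right)} 57 = 19 \cdot 57 = 1083$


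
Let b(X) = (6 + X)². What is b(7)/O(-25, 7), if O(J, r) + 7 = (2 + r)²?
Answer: 169/74 ≈ 2.2838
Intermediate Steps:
O(J, r) = -7 + (2 + r)²
b(7)/O(-25, 7) = (6 + 7)²/(-7 + (2 + 7)²) = 13²/(-7 + 9²) = 169/(-7 + 81) = 169/74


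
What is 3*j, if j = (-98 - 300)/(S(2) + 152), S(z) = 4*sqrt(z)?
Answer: -11343/1442 + 597*sqrt(2)/2884 ≈ -7.5734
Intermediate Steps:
j = -398/(152 + 4*sqrt(2)) (j = (-98 - 300)/(4*sqrt(2) + 152) = -398/(152 + 4*sqrt(2)) ≈ -2.5245)
3*j = 3*(-3781/1442 + 199*sqrt(2)/2884) = -11343/1442 + 597*sqrt(2)/2884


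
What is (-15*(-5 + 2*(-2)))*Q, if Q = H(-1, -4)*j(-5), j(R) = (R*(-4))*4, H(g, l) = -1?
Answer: -10800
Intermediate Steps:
j(R) = -16*R (j(R) = -4*R*4 = -16*R)
Q = -80 (Q = -(-16)*(-5) = -1*80 = -80)
(-15*(-5 + 2*(-2)))*Q = -15*(-5 + 2*(-2))*(-80) = -15*(-5 - 4)*(-80) = -15*(-9)*(-80) = 135*(-80) = -10800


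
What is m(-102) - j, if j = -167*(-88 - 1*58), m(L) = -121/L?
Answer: -2486843/102 ≈ -24381.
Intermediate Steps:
j = 24382 (j = -167*(-88 - 58) = -167*(-146) = 24382)
m(-102) - j = -121/(-102) - 1*24382 = -121*(-1/102) - 24382 = 121/102 - 24382 = -2486843/102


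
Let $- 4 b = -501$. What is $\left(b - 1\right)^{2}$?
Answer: $\frac{247009}{16} \approx 15438.0$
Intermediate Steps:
$b = \frac{501}{4}$ ($b = \left(- \frac{1}{4}\right) \left(-501\right) = \frac{501}{4} \approx 125.25$)
$\left(b - 1\right)^{2} = \left(\frac{501}{4} - 1\right)^{2} = \left(\frac{497}{4}\right)^{2} = \frac{247009}{16}$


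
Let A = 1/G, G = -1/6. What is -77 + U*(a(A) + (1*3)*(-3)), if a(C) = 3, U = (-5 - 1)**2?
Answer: -293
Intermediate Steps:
U = 36 (U = (-6)**2 = 36)
G = -1/6 (G = -1*1/6 = -1/6 ≈ -0.16667)
A = -6 (A = 1/(-1/6) = -6)
-77 + U*(a(A) + (1*3)*(-3)) = -77 + 36*(3 + (1*3)*(-3)) = -77 + 36*(3 + 3*(-3)) = -77 + 36*(3 - 9) = -77 + 36*(-6) = -77 - 216 = -293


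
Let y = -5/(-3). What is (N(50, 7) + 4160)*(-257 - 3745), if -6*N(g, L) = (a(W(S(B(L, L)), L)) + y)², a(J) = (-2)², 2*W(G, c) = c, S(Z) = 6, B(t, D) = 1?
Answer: -149642117/9 ≈ -1.6627e+7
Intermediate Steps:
y = 5/3 (y = -5*(-⅓) = 5/3 ≈ 1.6667)
W(G, c) = c/2
a(J) = 4
N(g, L) = -289/54 (N(g, L) = -(4 + 5/3)²/6 = -(17/3)²/6 = -⅙*289/9 = -289/54)
(N(50, 7) + 4160)*(-257 - 3745) = (-289/54 + 4160)*(-257 - 3745) = (224351/54)*(-4002) = -149642117/9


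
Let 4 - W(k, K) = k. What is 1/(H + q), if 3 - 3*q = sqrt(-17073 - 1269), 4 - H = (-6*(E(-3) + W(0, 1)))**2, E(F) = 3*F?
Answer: I/(sqrt(2038) - 895*I) ≈ -0.0011145 + 5.6215e-5*I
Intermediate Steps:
W(k, K) = 4 - k
H = -896 (H = 4 - (-6*(3*(-3) + (4 - 1*0)))**2 = 4 - (-6*(-9 + (4 + 0)))**2 = 4 - (-6*(-9 + 4))**2 = 4 - (-6*(-5))**2 = 4 - 1*30**2 = 4 - 1*900 = 4 - 900 = -896)
q = 1 - I*sqrt(2038) (q = 1 - sqrt(-17073 - 1269)/3 = 1 - I*sqrt(2038) ≈ 1.0 - 45.144*I)
1/(H + q) = 1/(-896 + (1 - I*sqrt(2038))) = 1/(-895 - I*sqrt(2038))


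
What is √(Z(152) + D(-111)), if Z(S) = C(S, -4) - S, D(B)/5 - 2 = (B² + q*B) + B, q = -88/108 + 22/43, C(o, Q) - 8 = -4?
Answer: 4*√63527297/129 ≈ 247.14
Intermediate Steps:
C(o, Q) = 4 (C(o, Q) = 8 - 4 = 4)
q = -352/1161 (q = -88*1/108 + 22*(1/43) = -22/27 + 22/43 = -352/1161 ≈ -0.30319)
D(B) = 10 + 5*B² + 4045*B/1161 (D(B) = 10 + 5*((B² - 352*B/1161) + B) = 10 + 5*(B² + 809*B/1161) = 10 + (5*B² + 4045*B/1161) = 10 + 5*B² + 4045*B/1161)
Z(S) = 4 - S
√(Z(152) + D(-111)) = √((4 - 1*152) + (10 + 5*(-111)² + (4045/1161)*(-111))) = √((4 - 152) + (10 + 5*12321 - 149665/387)) = √(-148 + (10 + 61605 - 149665/387)) = √(-148 + 23695340/387) = √(23638064/387) = 4*√63527297/129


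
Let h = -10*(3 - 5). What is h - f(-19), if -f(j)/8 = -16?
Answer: -108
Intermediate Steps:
f(j) = 128 (f(j) = -8*(-16) = 128)
h = 20 (h = -10*(-2) = 20)
h - f(-19) = 20 - 1*128 = 20 - 128 = -108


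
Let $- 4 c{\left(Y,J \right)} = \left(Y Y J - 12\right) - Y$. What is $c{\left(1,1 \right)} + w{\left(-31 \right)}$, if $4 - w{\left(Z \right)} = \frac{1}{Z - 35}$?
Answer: $\frac{463}{66} \approx 7.0152$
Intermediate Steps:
$c{\left(Y,J \right)} = 3 + \frac{Y}{4} - \frac{J Y^{2}}{4}$ ($c{\left(Y,J \right)} = - \frac{\left(Y Y J - 12\right) - Y}{4} = - \frac{\left(Y^{2} J - 12\right) - Y}{4} = - \frac{\left(J Y^{2} - 12\right) - Y}{4} = - \frac{\left(-12 + J Y^{2}\right) - Y}{4} = - \frac{-12 - Y + J Y^{2}}{4} = 3 + \frac{Y}{4} - \frac{J Y^{2}}{4}$)
$w{\left(Z \right)} = 4 - \frac{1}{-35 + Z}$ ($w{\left(Z \right)} = 4 - \frac{1}{Z - 35} = 4 - \frac{1}{-35 + Z}$)
$c{\left(1,1 \right)} + w{\left(-31 \right)} = \left(3 + \frac{1}{4} \cdot 1 - \frac{1^{2}}{4}\right) + \frac{-141 + 4 \left(-31\right)}{-35 - 31} = \left(3 + \frac{1}{4} - \frac{1}{4} \cdot 1\right) + \frac{-141 - 124}{-66} = \left(3 + \frac{1}{4} - \frac{1}{4}\right) - - \frac{265}{66} = 3 + \frac{265}{66} = \frac{463}{66}$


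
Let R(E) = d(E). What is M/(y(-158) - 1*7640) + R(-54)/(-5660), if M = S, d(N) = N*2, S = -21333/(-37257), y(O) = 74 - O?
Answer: 2473936639/130179932080 ≈ 0.019004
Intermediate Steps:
S = 7111/12419 (S = -21333*(-1/37257) = 7111/12419 ≈ 0.57259)
d(N) = 2*N
R(E) = 2*E
M = 7111/12419 ≈ 0.57259
M/(y(-158) - 1*7640) + R(-54)/(-5660) = 7111/(12419*((74 - 1*(-158)) - 1*7640)) + (2*(-54))/(-5660) = 7111/(12419*((74 + 158) - 7640)) - 108*(-1/5660) = 7111/(12419*(232 - 7640)) + 27/1415 = (7111/12419)/(-7408) + 27/1415 = (7111/12419)*(-1/7408) + 27/1415 = -7111/91999952 + 27/1415 = 2473936639/130179932080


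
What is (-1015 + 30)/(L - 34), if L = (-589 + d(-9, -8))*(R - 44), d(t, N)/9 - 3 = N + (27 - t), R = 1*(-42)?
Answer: -985/26626 ≈ -0.036994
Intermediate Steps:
R = -42
d(t, N) = 270 - 9*t + 9*N (d(t, N) = 27 + 9*(N + (27 - t)) = 27 + 9*(27 + N - t) = 27 + (243 - 9*t + 9*N) = 270 - 9*t + 9*N)
L = 26660 (L = (-589 + (270 - 9*(-9) + 9*(-8)))*(-42 - 44) = (-589 + (270 + 81 - 72))*(-86) = (-589 + 279)*(-86) = -310*(-86) = 26660)
(-1015 + 30)/(L - 34) = (-1015 + 30)/(26660 - 34) = -985/26626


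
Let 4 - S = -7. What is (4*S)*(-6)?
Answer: -264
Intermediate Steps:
S = 11 (S = 4 - 1*(-7) = 4 + 7 = 11)
(4*S)*(-6) = (4*11)*(-6) = 44*(-6) = -264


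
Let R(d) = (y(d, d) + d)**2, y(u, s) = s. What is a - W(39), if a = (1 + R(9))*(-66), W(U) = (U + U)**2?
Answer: -27534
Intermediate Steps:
W(U) = 4*U**2 (W(U) = (2*U)**2 = 4*U**2)
R(d) = 4*d**2 (R(d) = (d + d)**2 = (2*d)**2 = 4*d**2)
a = -21450 (a = (1 + 4*9**2)*(-66) = (1 + 4*81)*(-66) = (1 + 324)*(-66) = 325*(-66) = -21450)
a - W(39) = -21450 - 4*39**2 = -21450 - 4*1521 = -21450 - 1*6084 = -21450 - 6084 = -27534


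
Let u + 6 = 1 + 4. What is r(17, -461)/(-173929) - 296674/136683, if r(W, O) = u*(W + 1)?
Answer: -51597751852/23773137507 ≈ -2.1704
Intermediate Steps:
u = -1 (u = -6 + (1 + 4) = -6 + 5 = -1)
r(W, O) = -1 - W (r(W, O) = -(W + 1) = -(1 + W) = -1 - W)
r(17, -461)/(-173929) - 296674/136683 = (-1 - 1*17)/(-173929) - 296674/136683 = (-1 - 17)*(-1/173929) - 296674*1/136683 = -18*(-1/173929) - 296674/136683 = 18/173929 - 296674/136683 = -51597751852/23773137507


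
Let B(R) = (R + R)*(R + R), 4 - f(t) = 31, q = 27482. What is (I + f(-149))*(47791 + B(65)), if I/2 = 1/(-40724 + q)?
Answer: -11564680688/6621 ≈ -1.7467e+6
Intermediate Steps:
f(t) = -27 (f(t) = 4 - 1*31 = 4 - 31 = -27)
I = -1/6621 (I = 2/(-40724 + 27482) = 2/(-13242) = 2*(-1/13242) = -1/6621 ≈ -0.00015103)
B(R) = 4*R² (B(R) = (2*R)*(2*R) = 4*R²)
(I + f(-149))*(47791 + B(65)) = (-1/6621 - 27)*(47791 + 4*65²) = -178768*(47791 + 4*4225)/6621 = -178768*(47791 + 16900)/6621 = -178768/6621*64691 = -11564680688/6621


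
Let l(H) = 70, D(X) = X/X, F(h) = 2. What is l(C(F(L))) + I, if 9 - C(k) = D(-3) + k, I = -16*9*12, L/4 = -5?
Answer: -1658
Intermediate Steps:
L = -20 (L = 4*(-5) = -20)
D(X) = 1
I = -1728 (I = -144*12 = -1728)
C(k) = 8 - k (C(k) = 9 - (1 + k) = 9 + (-1 - k) = 8 - k)
l(C(F(L))) + I = 70 - 1728 = -1658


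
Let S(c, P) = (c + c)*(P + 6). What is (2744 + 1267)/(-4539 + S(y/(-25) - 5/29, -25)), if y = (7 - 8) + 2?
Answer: -2907975/3284923 ≈ -0.88525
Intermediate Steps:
y = 1 (y = -1 + 2 = 1)
S(c, P) = 2*c*(6 + P) (S(c, P) = (2*c)*(6 + P) = 2*c*(6 + P))
(2744 + 1267)/(-4539 + S(y/(-25) - 5/29, -25)) = (2744 + 1267)/(-4539 + 2*(1/(-25) - 5/29)*(6 - 25)) = 4011/(-4539 + 2*(1*(-1/25) - 5*1/29)*(-19)) = 4011/(-4539 + 2*(-1/25 - 5/29)*(-19)) = 4011/(-4539 + 2*(-154/725)*(-19)) = 4011/(-4539 + 5852/725) = 4011/(-3284923/725) = 4011*(-725/3284923) = -2907975/3284923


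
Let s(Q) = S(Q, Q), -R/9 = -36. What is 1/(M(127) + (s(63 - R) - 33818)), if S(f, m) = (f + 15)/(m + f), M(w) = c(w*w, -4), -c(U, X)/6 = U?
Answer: -87/11361463 ≈ -7.6575e-6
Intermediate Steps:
c(U, X) = -6*U
R = 324 (R = -9*(-36) = 324)
M(w) = -6*w² (M(w) = -6*w*w = -6*w²)
S(f, m) = (15 + f)/(f + m)
s(Q) = (15 + Q)/(2*Q) (s(Q) = (15 + Q)/(Q + Q) = (15 + Q)/((2*Q)) = (1/(2*Q))*(15 + Q) = (15 + Q)/(2*Q))
1/(M(127) + (s(63 - R) - 33818)) = 1/(-6*127² + ((15 + (63 - 1*324))/(2*(63 - 1*324)) - 33818)) = 1/(-6*16129 + ((15 + (63 - 324))/(2*(63 - 324)) - 33818)) = 1/(-96774 + ((½)*(15 - 261)/(-261) - 33818)) = 1/(-96774 + ((½)*(-1/261)*(-246) - 33818)) = 1/(-96774 + (41/87 - 33818)) = 1/(-96774 - 2942125/87) = 1/(-11361463/87) = -87/11361463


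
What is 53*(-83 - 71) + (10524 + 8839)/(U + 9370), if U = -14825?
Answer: -44543073/5455 ≈ -8165.5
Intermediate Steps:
53*(-83 - 71) + (10524 + 8839)/(U + 9370) = 53*(-83 - 71) + (10524 + 8839)/(-14825 + 9370) = 53*(-154) + 19363/(-5455) = -8162 + 19363*(-1/5455) = -8162 - 19363/5455 = -44543073/5455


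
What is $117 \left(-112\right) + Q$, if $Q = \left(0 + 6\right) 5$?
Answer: $-13074$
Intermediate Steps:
$Q = 30$ ($Q = 6 \cdot 5 = 30$)
$117 \left(-112\right) + Q = 117 \left(-112\right) + 30 = -13104 + 30 = -13074$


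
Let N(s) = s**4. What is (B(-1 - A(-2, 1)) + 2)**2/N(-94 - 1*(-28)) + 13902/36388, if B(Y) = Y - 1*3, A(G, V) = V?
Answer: 666129059/1743567408 ≈ 0.38205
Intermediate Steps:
B(Y) = -3 + Y (B(Y) = Y - 3 = -3 + Y)
(B(-1 - A(-2, 1)) + 2)**2/N(-94 - 1*(-28)) + 13902/36388 = ((-3 + (-1 - 1*1)) + 2)**2/((-94 - 1*(-28))**4) + 13902/36388 = ((-3 + (-1 - 1)) + 2)**2/((-94 + 28)**4) + 13902*(1/36388) = ((-3 - 2) + 2)**2/((-66)**4) + 6951/18194 = (-5 + 2)**2/18974736 + 6951/18194 = (-3)**2*(1/18974736) + 6951/18194 = 9*(1/18974736) + 6951/18194 = 1/2108304 + 6951/18194 = 666129059/1743567408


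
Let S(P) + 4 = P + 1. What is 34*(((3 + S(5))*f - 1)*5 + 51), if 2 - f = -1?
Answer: 4114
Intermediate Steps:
S(P) = -3 + P (S(P) = -4 + (P + 1) = -4 + (1 + P) = -3 + P)
f = 3 (f = 2 - 1*(-1) = 2 + 1 = 3)
34*(((3 + S(5))*f - 1)*5 + 51) = 34*(((3 + (-3 + 5))*3 - 1)*5 + 51) = 34*(((3 + 2)*3 - 1)*5 + 51) = 34*((5*3 - 1)*5 + 51) = 34*((15 - 1)*5 + 51) = 34*(14*5 + 51) = 34*(70 + 51) = 34*121 = 4114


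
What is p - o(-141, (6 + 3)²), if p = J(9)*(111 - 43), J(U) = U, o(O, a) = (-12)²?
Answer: 468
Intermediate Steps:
o(O, a) = 144
p = 612 (p = 9*(111 - 43) = 9*68 = 612)
p - o(-141, (6 + 3)²) = 612 - 1*144 = 612 - 144 = 468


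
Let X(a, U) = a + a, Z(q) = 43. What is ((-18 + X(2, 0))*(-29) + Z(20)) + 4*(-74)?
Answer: 153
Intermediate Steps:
X(a, U) = 2*a
((-18 + X(2, 0))*(-29) + Z(20)) + 4*(-74) = ((-18 + 2*2)*(-29) + 43) + 4*(-74) = ((-18 + 4)*(-29) + 43) - 296 = (-14*(-29) + 43) - 296 = (406 + 43) - 296 = 449 - 296 = 153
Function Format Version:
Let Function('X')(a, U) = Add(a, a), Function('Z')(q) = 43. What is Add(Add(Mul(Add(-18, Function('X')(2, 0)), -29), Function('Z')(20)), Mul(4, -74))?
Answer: 153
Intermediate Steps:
Function('X')(a, U) = Mul(2, a)
Add(Add(Mul(Add(-18, Function('X')(2, 0)), -29), Function('Z')(20)), Mul(4, -74)) = Add(Add(Mul(Add(-18, Mul(2, 2)), -29), 43), Mul(4, -74)) = Add(Add(Mul(Add(-18, 4), -29), 43), -296) = Add(Add(Mul(-14, -29), 43), -296) = Add(Add(406, 43), -296) = Add(449, -296) = 153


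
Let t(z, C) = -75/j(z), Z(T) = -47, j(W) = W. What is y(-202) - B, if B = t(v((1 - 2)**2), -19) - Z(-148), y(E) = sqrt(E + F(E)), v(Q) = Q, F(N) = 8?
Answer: 28 + I*sqrt(194) ≈ 28.0 + 13.928*I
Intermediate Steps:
y(E) = sqrt(8 + E) (y(E) = sqrt(E + 8) = sqrt(8 + E))
t(z, C) = -75/z
B = -28 (B = -75/(1 - 2)**2 - 1*(-47) = -75/((-1)**2) + 47 = -75/1 + 47 = -75*1 + 47 = -75 + 47 = -28)
y(-202) - B = sqrt(8 - 202) - 1*(-28) = sqrt(-194) + 28 = I*sqrt(194) + 28 = 28 + I*sqrt(194)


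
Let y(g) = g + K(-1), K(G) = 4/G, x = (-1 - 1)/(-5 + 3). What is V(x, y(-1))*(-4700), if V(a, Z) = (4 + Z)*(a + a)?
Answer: 9400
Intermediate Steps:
x = 1 (x = -2/(-2) = -2*(-½) = 1)
y(g) = -4 + g (y(g) = g + 4/(-1) = g + 4*(-1) = g - 4 = -4 + g)
V(a, Z) = 2*a*(4 + Z) (V(a, Z) = (4 + Z)*(2*a) = 2*a*(4 + Z))
V(x, y(-1))*(-4700) = (2*1*(4 + (-4 - 1)))*(-4700) = (2*1*(4 - 5))*(-4700) = (2*1*(-1))*(-4700) = -2*(-4700) = 9400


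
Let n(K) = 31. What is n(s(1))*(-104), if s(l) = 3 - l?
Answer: -3224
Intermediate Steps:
n(s(1))*(-104) = 31*(-104) = -3224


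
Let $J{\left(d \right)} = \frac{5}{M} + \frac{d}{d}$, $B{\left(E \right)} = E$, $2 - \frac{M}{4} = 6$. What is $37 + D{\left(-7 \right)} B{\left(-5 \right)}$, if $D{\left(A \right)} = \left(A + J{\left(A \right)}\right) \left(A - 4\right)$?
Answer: $- \frac{4963}{16} \approx -310.19$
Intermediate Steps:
$M = -16$ ($M = 8 - 24 = -16$)
$J{\left(d \right)} = \frac{11}{16}$ ($J{\left(d \right)} = \frac{5}{-16} + \frac{d}{d} = 5 \left(- \frac{1}{16}\right) + 1 = - \frac{5}{16} + 1 = \frac{11}{16}$)
$D{\left(A \right)} = \left(-4 + A\right) \left(\frac{11}{16} + A\right)$ ($D{\left(A \right)} = \left(A + \frac{11}{16}\right) \left(A - 4\right) = \left(\frac{11}{16} + A\right) \left(-4 + A\right) = \left(-4 + A\right) \left(\frac{11}{16} + A\right)$)
$37 + D{\left(-7 \right)} B{\left(-5 \right)} = 37 + \left(- \frac{11}{4} + \left(-7\right)^{2} - - \frac{371}{16}\right) \left(-5\right) = 37 + \left(- \frac{11}{4} + 49 + \frac{371}{16}\right) \left(-5\right) = 37 + \frac{1111}{16} \left(-5\right) = 37 - \frac{5555}{16} = - \frac{4963}{16}$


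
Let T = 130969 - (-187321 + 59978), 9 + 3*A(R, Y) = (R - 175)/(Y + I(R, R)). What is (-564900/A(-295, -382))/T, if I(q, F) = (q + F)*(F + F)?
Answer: 24553237275/33687458116 ≈ 0.72885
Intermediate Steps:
I(q, F) = 2*F*(F + q) (I(q, F) = (F + q)*(2*F) = 2*F*(F + q))
A(R, Y) = -3 + (-175 + R)/(3*(Y + 4*R**2)) (A(R, Y) = -3 + ((R - 175)/(Y + 2*R*(R + R)))/3 = -3 + ((-175 + R)/(Y + 2*R*(2*R)))/3 = -3 + ((-175 + R)/(Y + 4*R**2))/3 = -3 + (-175 + R)/(3*(Y + 4*R**2)))
T = 258312 (T = 130969 - 1*(-127343) = 130969 + 127343 = 258312)
(-564900/A(-295, -382))/T = -564900*3*(-382 + 4*(-295)**2)/(-175 - 295 - 36*(-295)**2 - 9*(-382))/258312 = -564900*3*(-382 + 4*87025)/(-175 - 295 - 36*87025 + 3438)*(1/258312) = -564900*3*(-382 + 348100)/(-175 - 295 - 3132900 + 3438)*(1/258312) = -564900/((1/3)*(-3129932)/347718)*(1/258312) = -564900/((1/3)*(1/347718)*(-3129932))*(1/258312) = -564900/(-1564966/521577)*(1/258312) = -564900*(-521577/1564966)*(1/258312) = (147319423650/782483)*(1/258312) = 24553237275/33687458116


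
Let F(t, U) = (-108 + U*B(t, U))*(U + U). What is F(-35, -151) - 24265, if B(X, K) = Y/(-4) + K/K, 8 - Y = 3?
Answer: -6099/2 ≈ -3049.5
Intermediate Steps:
Y = 5 (Y = 8 - 1*3 = 8 - 3 = 5)
B(X, K) = -1/4 (B(X, K) = 5/(-4) + K/K = 5*(-1/4) + 1 = -5/4 + 1 = -1/4)
F(t, U) = 2*U*(-108 - U/4) (F(t, U) = (-108 + U*(-1/4))*(U + U) = (-108 - U/4)*(2*U) = 2*U*(-108 - U/4))
F(-35, -151) - 24265 = -1/2*(-151)*(432 - 151) - 24265 = -1/2*(-151)*281 - 24265 = 42431/2 - 24265 = -6099/2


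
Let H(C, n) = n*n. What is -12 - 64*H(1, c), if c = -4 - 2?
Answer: -2316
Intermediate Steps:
c = -6
H(C, n) = n²
-12 - 64*H(1, c) = -12 - 64*(-6)² = -12 - 64*36 = -12 - 2304 = -2316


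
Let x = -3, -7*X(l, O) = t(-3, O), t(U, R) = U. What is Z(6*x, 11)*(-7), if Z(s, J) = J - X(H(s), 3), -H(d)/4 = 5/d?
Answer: -74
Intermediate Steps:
H(d) = -20/d
X(l, O) = 3/7 (X(l, O) = -1/7*(-3) = 3/7)
Z(s, J) = -3/7 + J (Z(s, J) = J - 1*3/7 = J - 3/7 = -3/7 + J)
Z(6*x, 11)*(-7) = (-3/7 + 11)*(-7) = (74/7)*(-7) = -74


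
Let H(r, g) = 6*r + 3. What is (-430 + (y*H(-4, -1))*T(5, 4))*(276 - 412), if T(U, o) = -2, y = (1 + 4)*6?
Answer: -112880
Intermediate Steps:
y = 30 (y = 5*6 = 30)
H(r, g) = 3 + 6*r
(-430 + (y*H(-4, -1))*T(5, 4))*(276 - 412) = (-430 + (30*(3 + 6*(-4)))*(-2))*(276 - 412) = (-430 + (30*(3 - 24))*(-2))*(-136) = (-430 + (30*(-21))*(-2))*(-136) = (-430 - 630*(-2))*(-136) = (-430 + 1260)*(-136) = 830*(-136) = -112880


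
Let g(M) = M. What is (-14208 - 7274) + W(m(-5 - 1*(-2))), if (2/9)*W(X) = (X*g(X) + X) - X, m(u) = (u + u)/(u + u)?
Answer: -42955/2 ≈ -21478.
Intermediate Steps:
m(u) = 1 (m(u) = (2*u)/((2*u)) = (2*u)*(1/(2*u)) = 1)
W(X) = 9*X²/2 (W(X) = 9*((X*X + X) - X)/2 = 9*((X² + X) - X)/2 = 9*((X + X²) - X)/2 = 9*X²/2)
(-14208 - 7274) + W(m(-5 - 1*(-2))) = (-14208 - 7274) + (9/2)*1² = -21482 + (9/2)*1 = -21482 + 9/2 = -42955/2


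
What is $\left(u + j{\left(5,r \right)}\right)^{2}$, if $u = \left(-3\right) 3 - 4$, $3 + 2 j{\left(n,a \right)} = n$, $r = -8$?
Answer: $144$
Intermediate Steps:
$j{\left(n,a \right)} = - \frac{3}{2} + \frac{n}{2}$
$u = -13$ ($u = -9 - 4 = -13$)
$\left(u + j{\left(5,r \right)}\right)^{2} = \left(-13 + \left(- \frac{3}{2} + \frac{1}{2} \cdot 5\right)\right)^{2} = \left(-13 + \left(- \frac{3}{2} + \frac{5}{2}\right)\right)^{2} = \left(-13 + 1\right)^{2} = \left(-12\right)^{2} = 144$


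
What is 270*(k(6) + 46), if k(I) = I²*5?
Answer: 61020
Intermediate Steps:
k(I) = 5*I²
270*(k(6) + 46) = 270*(5*6² + 46) = 270*(5*36 + 46) = 270*(180 + 46) = 270*226 = 61020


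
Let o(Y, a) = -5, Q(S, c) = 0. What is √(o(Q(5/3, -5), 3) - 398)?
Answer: I*√403 ≈ 20.075*I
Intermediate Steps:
√(o(Q(5/3, -5), 3) - 398) = √(-5 - 398) = √(-403) = I*√403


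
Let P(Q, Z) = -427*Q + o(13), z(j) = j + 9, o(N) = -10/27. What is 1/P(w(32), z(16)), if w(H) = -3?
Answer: 27/34577 ≈ 0.00078087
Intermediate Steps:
o(N) = -10/27 (o(N) = -10*1/27 = -10/27)
z(j) = 9 + j
P(Q, Z) = -10/27 - 427*Q (P(Q, Z) = -427*Q - 10/27 = -10/27 - 427*Q)
1/P(w(32), z(16)) = 1/(-10/27 - 427*(-3)) = 1/(-10/27 + 1281) = 1/(34577/27) = 27/34577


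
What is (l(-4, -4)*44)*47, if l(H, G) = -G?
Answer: 8272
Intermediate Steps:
(l(-4, -4)*44)*47 = (-1*(-4)*44)*47 = (4*44)*47 = 176*47 = 8272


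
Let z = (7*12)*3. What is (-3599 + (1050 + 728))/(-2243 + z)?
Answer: 1821/1991 ≈ 0.91462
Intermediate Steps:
z = 252 (z = 84*3 = 252)
(-3599 + (1050 + 728))/(-2243 + z) = (-3599 + (1050 + 728))/(-2243 + 252) = (-3599 + 1778)/(-1991) = -1821*(-1/1991) = 1821/1991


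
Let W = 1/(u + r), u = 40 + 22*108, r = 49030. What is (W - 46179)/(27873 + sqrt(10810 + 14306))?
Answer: -22072859423403/13322439234266 + 2375724833*sqrt(6279)/19983658851399 ≈ -1.6474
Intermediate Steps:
u = 2416 (u = 40 + 2376 = 2416)
W = 1/51446 (W = 1/(2416 + 49030) = 1/51446 ≈ 1.9438e-5)
(W - 46179)/(27873 + sqrt(10810 + 14306)) = (1/51446 - 46179)/(27873 + sqrt(10810 + 14306)) = -2375724833/(51446*(27873 + sqrt(25116))) = -2375724833/(51446*(27873 + 2*sqrt(6279)))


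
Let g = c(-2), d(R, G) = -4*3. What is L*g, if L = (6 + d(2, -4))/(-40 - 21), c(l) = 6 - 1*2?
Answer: 24/61 ≈ 0.39344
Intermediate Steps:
d(R, G) = -12
c(l) = 4 (c(l) = 6 - 2 = 4)
g = 4
L = 6/61 (L = (6 - 12)/(-40 - 21) = -6/(-61) = -6*(-1/61) = 6/61 ≈ 0.098361)
L*g = (6/61)*4 = 24/61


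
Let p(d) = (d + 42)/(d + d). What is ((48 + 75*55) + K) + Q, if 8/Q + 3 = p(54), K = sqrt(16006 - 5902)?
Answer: 79215/19 + 2*sqrt(2526) ≈ 4269.7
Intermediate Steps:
K = 2*sqrt(2526) (K = sqrt(10104) = 2*sqrt(2526) ≈ 100.52)
p(d) = (42 + d)/(2*d) (p(d) = (42 + d)/((2*d)) = (42 + d)*(1/(2*d)) = (42 + d)/(2*d))
Q = -72/19 (Q = 8/(-3 + (1/2)*(42 + 54)/54) = 8/(-3 + (1/2)*(1/54)*96) = 8/(-3 + 8/9) = 8/(-19/9) = 8*(-9/19) = -72/19 ≈ -3.7895)
((48 + 75*55) + K) + Q = ((48 + 75*55) + 2*sqrt(2526)) - 72/19 = ((48 + 4125) + 2*sqrt(2526)) - 72/19 = (4173 + 2*sqrt(2526)) - 72/19 = 79215/19 + 2*sqrt(2526)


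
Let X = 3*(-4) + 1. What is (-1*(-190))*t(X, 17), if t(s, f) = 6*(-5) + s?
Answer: -7790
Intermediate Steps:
X = -11 (X = -12 + 1 = -11)
t(s, f) = -30 + s
(-1*(-190))*t(X, 17) = (-1*(-190))*(-30 - 11) = 190*(-41) = -7790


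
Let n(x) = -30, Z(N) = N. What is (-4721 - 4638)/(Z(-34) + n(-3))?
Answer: 9359/64 ≈ 146.23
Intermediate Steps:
(-4721 - 4638)/(Z(-34) + n(-3)) = (-4721 - 4638)/(-34 - 30) = -9359/(-64) = -9359*(-1/64) = 9359/64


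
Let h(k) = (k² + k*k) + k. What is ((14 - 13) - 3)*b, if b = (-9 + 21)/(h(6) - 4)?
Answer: -12/37 ≈ -0.32432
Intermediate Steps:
h(k) = k + 2*k² (h(k) = (k² + k²) + k = 2*k² + k = k + 2*k²)
b = 6/37 (b = (-9 + 21)/(6*(1 + 2*6) - 4) = 12/(6*(1 + 12) - 4) = 12/(6*13 - 4) = 12/(78 - 4) = 12/74 = 12*(1/74) = 6/37 ≈ 0.16216)
((14 - 13) - 3)*b = ((14 - 13) - 3)*(6/37) = (1 - 3)*(6/37) = -2*6/37 = -12/37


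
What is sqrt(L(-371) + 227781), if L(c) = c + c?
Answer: sqrt(227039) ≈ 476.49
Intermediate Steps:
L(c) = 2*c
sqrt(L(-371) + 227781) = sqrt(2*(-371) + 227781) = sqrt(-742 + 227781) = sqrt(227039)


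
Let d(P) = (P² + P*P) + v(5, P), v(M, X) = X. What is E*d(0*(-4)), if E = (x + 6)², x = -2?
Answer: 0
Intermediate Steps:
E = 16 (E = (-2 + 6)² = 4² = 16)
d(P) = P + 2*P² (d(P) = (P² + P*P) + P = (P² + P²) + P = 2*P² + P = P + 2*P²)
E*d(0*(-4)) = 16*((0*(-4))*(1 + 2*(0*(-4)))) = 16*(0*(1 + 2*0)) = 16*(0*(1 + 0)) = 16*(0*1) = 16*0 = 0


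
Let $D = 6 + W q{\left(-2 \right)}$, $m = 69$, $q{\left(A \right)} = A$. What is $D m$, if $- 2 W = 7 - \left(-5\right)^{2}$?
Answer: $-828$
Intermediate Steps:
$W = 9$ ($W = - \frac{7 - \left(-5\right)^{2}}{2} = - \frac{7 - 25}{2} = \left(- \frac{1}{2}\right) \left(-18\right) = 9$)
$D = -12$ ($D = 6 + 9 \left(-2\right) = 6 - 18 = -12$)
$D m = \left(-12\right) 69 = -828$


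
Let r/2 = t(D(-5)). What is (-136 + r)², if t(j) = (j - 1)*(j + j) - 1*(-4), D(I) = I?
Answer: 64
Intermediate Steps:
t(j) = 4 + 2*j*(-1 + j) (t(j) = (-1 + j)*(2*j) + 4 = 2*j*(-1 + j) + 4 = 4 + 2*j*(-1 + j))
r = 128 (r = 2*(4 - 2*(-5) + 2*(-5)²) = 2*(4 + 10 + 2*25) = 2*(4 + 10 + 50) = 2*64 = 128)
(-136 + r)² = (-136 + 128)² = (-8)² = 64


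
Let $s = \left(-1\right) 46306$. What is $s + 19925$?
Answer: $-26381$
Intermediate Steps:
$s = -46306$
$s + 19925 = -46306 + 19925 = -26381$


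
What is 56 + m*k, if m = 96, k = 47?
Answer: 4568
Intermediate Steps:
56 + m*k = 56 + 96*47 = 56 + 4512 = 4568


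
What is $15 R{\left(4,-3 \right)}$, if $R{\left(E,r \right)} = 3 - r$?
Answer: $90$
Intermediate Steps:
$15 R{\left(4,-3 \right)} = 15 \left(3 - -3\right) = 15 \left(3 + 3\right) = 15 \cdot 6 = 90$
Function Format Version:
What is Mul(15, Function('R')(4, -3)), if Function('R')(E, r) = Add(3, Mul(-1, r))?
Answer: 90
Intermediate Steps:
Mul(15, Function('R')(4, -3)) = Mul(15, Add(3, Mul(-1, -3))) = Mul(15, Add(3, 3)) = Mul(15, 6) = 90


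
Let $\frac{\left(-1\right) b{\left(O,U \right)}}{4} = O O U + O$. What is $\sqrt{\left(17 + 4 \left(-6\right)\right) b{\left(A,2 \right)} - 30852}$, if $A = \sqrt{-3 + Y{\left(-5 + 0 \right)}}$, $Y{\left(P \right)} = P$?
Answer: $2 \sqrt{-7825 + 14 i \sqrt{2}} \approx 0.22382 + 176.92 i$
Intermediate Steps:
$A = 2 i \sqrt{2}$ ($A = \sqrt{-3 + \left(-5 + 0\right)} = \sqrt{-3 - 5} = \sqrt{-8} = 2 i \sqrt{2} \approx 2.8284 i$)
$b{\left(O,U \right)} = - 4 O - 4 U O^{2}$ ($b{\left(O,U \right)} = - 4 \left(O O U + O\right) = - 4 \left(O^{2} U + O\right) = - 4 \left(U O^{2} + O\right) = - 4 \left(O + U O^{2}\right) = - 4 O - 4 U O^{2}$)
$\sqrt{\left(17 + 4 \left(-6\right)\right) b{\left(A,2 \right)} - 30852} = \sqrt{\left(17 + 4 \left(-6\right)\right) \left(- 4 \cdot 2 i \sqrt{2} \left(1 + 2 i \sqrt{2} \cdot 2\right)\right) - 30852} = \sqrt{\left(17 - 24\right) \left(- 4 \cdot 2 i \sqrt{2} \left(1 + 4 i \sqrt{2}\right)\right) - 30852} = \sqrt{- 7 \left(- 8 i \sqrt{2} \left(1 + 4 i \sqrt{2}\right)\right) - 30852} = \sqrt{56 i \sqrt{2} \left(1 + 4 i \sqrt{2}\right) - 30852} = \sqrt{-30852 + 56 i \sqrt{2} \left(1 + 4 i \sqrt{2}\right)}$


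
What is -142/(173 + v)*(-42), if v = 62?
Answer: 5964/235 ≈ 25.379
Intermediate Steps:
-142/(173 + v)*(-42) = -142/(173 + 62)*(-42) = -142/235*(-42) = 5964/235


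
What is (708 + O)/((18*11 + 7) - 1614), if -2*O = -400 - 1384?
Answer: -1600/1409 ≈ -1.1356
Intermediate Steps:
O = 892 (O = -(-400 - 1384)/2 = -½*(-1784) = 892)
(708 + O)/((18*11 + 7) - 1614) = (708 + 892)/((18*11 + 7) - 1614) = 1600/((198 + 7) - 1614) = 1600/(205 - 1614) = 1600/(-1409) = 1600*(-1/1409) = -1600/1409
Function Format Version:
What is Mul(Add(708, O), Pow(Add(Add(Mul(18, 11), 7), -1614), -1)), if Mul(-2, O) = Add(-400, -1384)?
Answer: Rational(-1600, 1409) ≈ -1.1356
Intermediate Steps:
O = 892 (O = Mul(Rational(-1, 2), Add(-400, -1384)) = Mul(Rational(-1, 2), -1784) = 892)
Mul(Add(708, O), Pow(Add(Add(Mul(18, 11), 7), -1614), -1)) = Mul(Add(708, 892), Pow(Add(Add(Mul(18, 11), 7), -1614), -1)) = Mul(1600, Pow(Add(Add(198, 7), -1614), -1)) = Mul(1600, Pow(Add(205, -1614), -1)) = Mul(1600, Pow(-1409, -1)) = Mul(1600, Rational(-1, 1409)) = Rational(-1600, 1409)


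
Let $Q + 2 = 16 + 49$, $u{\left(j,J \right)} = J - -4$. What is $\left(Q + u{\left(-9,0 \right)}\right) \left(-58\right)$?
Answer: $-3886$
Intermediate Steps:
$u{\left(j,J \right)} = 4 + J$ ($u{\left(j,J \right)} = J + 4 = 4 + J$)
$Q = 63$ ($Q = -2 + \left(16 + 49\right) = -2 + 65 = 63$)
$\left(Q + u{\left(-9,0 \right)}\right) \left(-58\right) = \left(63 + \left(4 + 0\right)\right) \left(-58\right) = \left(63 + 4\right) \left(-58\right) = 67 \left(-58\right) = -3886$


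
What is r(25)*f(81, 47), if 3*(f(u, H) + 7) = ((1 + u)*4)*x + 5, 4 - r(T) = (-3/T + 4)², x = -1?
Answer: 792232/625 ≈ 1267.6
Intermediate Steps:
r(T) = 4 - (4 - 3/T)² (r(T) = 4 - (-3/T + 4)² = 4 - (4 - 3/T)²)
f(u, H) = -20/3 - 4*u/3 (f(u, H) = -7 + (((1 + u)*4)*(-1) + 5)/3 = -7 + ((4 + 4*u)*(-1) + 5)/3 = -7 + ((-4 - 4*u) + 5)/3 = -7 + (1 - 4*u)/3 = -7 + (⅓ - 4*u/3) = -20/3 - 4*u/3)
r(25)*f(81, 47) = (-12 - 9/25² + 24/25)*(-20/3 - 4/3*81) = (-12 - 9*1/625 + 24*(1/25))*(-20/3 - 108) = (-12 - 9/625 + 24/25)*(-344/3) = -6909/625*(-344/3) = 792232/625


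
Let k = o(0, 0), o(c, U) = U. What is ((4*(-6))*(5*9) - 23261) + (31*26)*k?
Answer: -24341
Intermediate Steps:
k = 0
((4*(-6))*(5*9) - 23261) + (31*26)*k = ((4*(-6))*(5*9) - 23261) + (31*26)*0 = (-24*45 - 23261) + 806*0 = (-1080 - 23261) + 0 = -24341 + 0 = -24341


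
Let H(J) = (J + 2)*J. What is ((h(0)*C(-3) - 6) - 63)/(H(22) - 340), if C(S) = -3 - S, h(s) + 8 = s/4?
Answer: -69/188 ≈ -0.36702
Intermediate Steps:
h(s) = -8 + s/4
H(J) = J*(2 + J) (H(J) = (2 + J)*J = J*(2 + J))
((h(0)*C(-3) - 6) - 63)/(H(22) - 340) = (((-8 + (1/4)*0)*(-3 - 1*(-3)) - 6) - 63)/(22*(2 + 22) - 340) = (((-8 + 0)*(-3 + 3) - 6) - 63)/(22*24 - 340) = ((-8*0 - 6) - 63)/(528 - 340) = ((0 - 6) - 63)/188 = (-6 - 63)*(1/188) = -69*1/188 = -69/188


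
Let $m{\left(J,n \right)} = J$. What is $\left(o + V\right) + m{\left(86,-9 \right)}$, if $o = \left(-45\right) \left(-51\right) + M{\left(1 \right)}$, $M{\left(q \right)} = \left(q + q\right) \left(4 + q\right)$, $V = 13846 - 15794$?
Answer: $443$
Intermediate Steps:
$V = -1948$ ($V = 13846 - 15794 = -1948$)
$M{\left(q \right)} = 2 q \left(4 + q\right)$
$o = 2305$ ($o = \left(-45\right) \left(-51\right) + 2 \cdot 1 \left(4 + 1\right) = 2295 + 2 \cdot 1 \cdot 5 = 2295 + 10 = 2305$)
$\left(o + V\right) + m{\left(86,-9 \right)} = \left(2305 - 1948\right) + 86 = 357 + 86 = 443$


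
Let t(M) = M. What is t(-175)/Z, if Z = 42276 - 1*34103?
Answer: -175/8173 ≈ -0.021412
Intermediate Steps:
Z = 8173 (Z = 42276 - 34103 = 8173)
t(-175)/Z = -175/8173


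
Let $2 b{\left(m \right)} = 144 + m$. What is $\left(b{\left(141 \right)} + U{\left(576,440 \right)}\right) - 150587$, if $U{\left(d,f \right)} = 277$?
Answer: $- \frac{300335}{2} \approx -1.5017 \cdot 10^{5}$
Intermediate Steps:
$b{\left(m \right)} = 72 + \frac{m}{2}$ ($b{\left(m \right)} = \frac{144 + m}{2} = 72 + \frac{m}{2}$)
$\left(b{\left(141 \right)} + U{\left(576,440 \right)}\right) - 150587 = \left(\left(72 + \frac{1}{2} \cdot 141\right) + 277\right) - 150587 = \left(\left(72 + \frac{141}{2}\right) + 277\right) - 150587 = \left(\frac{285}{2} + 277\right) - 150587 = \frac{839}{2} - 150587 = - \frac{300335}{2}$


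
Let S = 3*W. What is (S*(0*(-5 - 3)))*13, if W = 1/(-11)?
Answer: 0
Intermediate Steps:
W = -1/11 ≈ -0.090909
S = -3/11 (S = 3*(-1/11) = -3/11 ≈ -0.27273)
(S*(0*(-5 - 3)))*13 = -0*(-5 - 3)*13 = -0*(-8)*13 = -3/11*0*13 = 0*13 = 0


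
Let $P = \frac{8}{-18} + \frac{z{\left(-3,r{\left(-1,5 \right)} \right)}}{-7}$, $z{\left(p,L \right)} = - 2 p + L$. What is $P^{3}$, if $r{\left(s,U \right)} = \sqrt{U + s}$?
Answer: $- \frac{1000000}{250047} \approx -3.9992$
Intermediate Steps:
$z{\left(p,L \right)} = L - 2 p$
$P = - \frac{100}{63}$ ($P = \frac{8}{-18} + \frac{\sqrt{5 - 1} - -6}{-7} = 8 \left(- \frac{1}{18}\right) + \left(\sqrt{4} + 6\right) \left(- \frac{1}{7}\right) = - \frac{4}{9} + \left(2 + 6\right) \left(- \frac{1}{7}\right) = - \frac{4}{9} + 8 \left(- \frac{1}{7}\right) = - \frac{4}{9} - \frac{8}{7} = - \frac{100}{63} \approx -1.5873$)
$P^{3} = \left(- \frac{100}{63}\right)^{3} = - \frac{1000000}{250047}$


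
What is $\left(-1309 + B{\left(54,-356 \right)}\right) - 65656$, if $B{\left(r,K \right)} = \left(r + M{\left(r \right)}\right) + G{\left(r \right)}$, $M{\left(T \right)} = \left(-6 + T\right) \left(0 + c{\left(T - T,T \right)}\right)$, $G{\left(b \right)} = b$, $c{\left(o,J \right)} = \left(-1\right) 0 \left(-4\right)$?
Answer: $-66857$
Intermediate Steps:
$c{\left(o,J \right)} = 0$ ($c{\left(o,J \right)} = 0 \left(-4\right) = 0$)
$M{\left(T \right)} = 0$ ($M{\left(T \right)} = \left(-6 + T\right) \left(0 + 0\right) = \left(-6 + T\right) 0 = 0$)
$B{\left(r,K \right)} = 2 r$ ($B{\left(r,K \right)} = \left(r + 0\right) + r = r + r = 2 r$)
$\left(-1309 + B{\left(54,-356 \right)}\right) - 65656 = \left(-1309 + 2 \cdot 54\right) - 65656 = \left(-1309 + 108\right) - 65656 = -1201 - 65656 = -66857$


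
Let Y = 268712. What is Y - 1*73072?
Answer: 195640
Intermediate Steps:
Y - 1*73072 = 268712 - 1*73072 = 268712 - 73072 = 195640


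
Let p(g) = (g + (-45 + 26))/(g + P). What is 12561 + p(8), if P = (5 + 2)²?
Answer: 715966/57 ≈ 12561.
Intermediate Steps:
P = 49 (P = 7² = 49)
p(g) = (-19 + g)/(49 + g) (p(g) = (g + (-45 + 26))/(g + 49) = (g - 19)/(49 + g) = (-19 + g)/(49 + g))
12561 + p(8) = 12561 + (-19 + 8)/(49 + 8) = 12561 - 11/57 = 715966/57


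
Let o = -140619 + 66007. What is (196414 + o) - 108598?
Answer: 13204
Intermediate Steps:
o = -74612
(196414 + o) - 108598 = (196414 - 74612) - 108598 = 121802 - 108598 = 13204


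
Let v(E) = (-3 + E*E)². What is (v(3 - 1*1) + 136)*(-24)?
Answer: -3288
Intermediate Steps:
v(E) = (-3 + E²)²
(v(3 - 1*1) + 136)*(-24) = ((-3 + (3 - 1*1)²)² + 136)*(-24) = ((-3 + (3 - 1)²)² + 136)*(-24) = ((-3 + 2²)² + 136)*(-24) = ((-3 + 4)² + 136)*(-24) = (1² + 136)*(-24) = (1 + 136)*(-24) = 137*(-24) = -3288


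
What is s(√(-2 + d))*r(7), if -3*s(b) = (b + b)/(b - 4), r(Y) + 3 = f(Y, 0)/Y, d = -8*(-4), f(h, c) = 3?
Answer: 180/49 + 24*√30/49 ≈ 6.3562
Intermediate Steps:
d = 32
r(Y) = -3 + 3/Y
s(b) = -2*b/(3*(-4 + b)) (s(b) = -(b + b)/(3*(b - 4)) = -2*b/(3*(-4 + b)))
s(√(-2 + d))*r(7) = (-2*√(-2 + 32)/(-12 + 3*√(-2 + 32)))*(-3 + 3/7) = (-2*√30/(-12 + 3*√30))*(-3 + 3*(⅐)) = (-2*√30/(-12 + 3*√30))*(-3 + 3/7) = -2*√30/(-12 + 3*√30)*(-18/7) = 36*√30/(7*(-12 + 3*√30))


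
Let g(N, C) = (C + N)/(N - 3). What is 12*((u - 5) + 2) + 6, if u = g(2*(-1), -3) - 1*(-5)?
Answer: 42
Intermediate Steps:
g(N, C) = (C + N)/(-3 + N)
u = 6 (u = (-3 + 2*(-1))/(-3 + 2*(-1)) - 1*(-5) = (-3 - 2)/(-3 - 2) + 5 = -5/(-5) + 5 = -1/5*(-5) + 5 = 1 + 5 = 6)
12*((u - 5) + 2) + 6 = 12*((6 - 5) + 2) + 6 = 12*(1 + 2) + 6 = 12*3 + 6 = 36 + 6 = 42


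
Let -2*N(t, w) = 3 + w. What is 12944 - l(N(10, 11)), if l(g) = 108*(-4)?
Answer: 13376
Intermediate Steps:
N(t, w) = -3/2 - w/2 (N(t, w) = -(3 + w)/2 = -3/2 - w/2)
l(g) = -432
12944 - l(N(10, 11)) = 12944 - 1*(-432) = 12944 + 432 = 13376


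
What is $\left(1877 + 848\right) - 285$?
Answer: $2440$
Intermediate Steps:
$\left(1877 + 848\right) - 285 = 2725 - 285 = 2440$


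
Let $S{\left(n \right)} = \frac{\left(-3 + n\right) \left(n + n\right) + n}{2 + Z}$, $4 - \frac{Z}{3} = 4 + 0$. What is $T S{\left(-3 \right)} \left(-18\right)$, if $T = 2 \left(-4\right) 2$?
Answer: $4752$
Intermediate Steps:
$T = -16$ ($T = \left(-8\right) 2 = -16$)
$Z = 0$ ($Z = 12 - 3 \left(4 + 0\right) = 12 - 12 = 0$)
$S{\left(n \right)} = \frac{n}{2} + n \left(-3 + n\right)$ ($S{\left(n \right)} = \frac{\left(-3 + n\right) \left(n + n\right) + n}{2 + 0} = \frac{\left(-3 + n\right) 2 n + n}{2} = \left(2 n \left(-3 + n\right) + n\right) \frac{1}{2} = \left(n + 2 n \left(-3 + n\right)\right) \frac{1}{2} = \frac{n}{2} + n \left(-3 + n\right)$)
$T S{\left(-3 \right)} \left(-18\right) = - 16 \cdot \frac{1}{2} \left(-3\right) \left(-5 + 2 \left(-3\right)\right) \left(-18\right) = - 16 \cdot \frac{1}{2} \left(-3\right) \left(-5 - 6\right) \left(-18\right) = - 16 \cdot \frac{1}{2} \left(-3\right) \left(-11\right) \left(-18\right) = \left(-16\right) \frac{33}{2} \left(-18\right) = \left(-264\right) \left(-18\right) = 4752$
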